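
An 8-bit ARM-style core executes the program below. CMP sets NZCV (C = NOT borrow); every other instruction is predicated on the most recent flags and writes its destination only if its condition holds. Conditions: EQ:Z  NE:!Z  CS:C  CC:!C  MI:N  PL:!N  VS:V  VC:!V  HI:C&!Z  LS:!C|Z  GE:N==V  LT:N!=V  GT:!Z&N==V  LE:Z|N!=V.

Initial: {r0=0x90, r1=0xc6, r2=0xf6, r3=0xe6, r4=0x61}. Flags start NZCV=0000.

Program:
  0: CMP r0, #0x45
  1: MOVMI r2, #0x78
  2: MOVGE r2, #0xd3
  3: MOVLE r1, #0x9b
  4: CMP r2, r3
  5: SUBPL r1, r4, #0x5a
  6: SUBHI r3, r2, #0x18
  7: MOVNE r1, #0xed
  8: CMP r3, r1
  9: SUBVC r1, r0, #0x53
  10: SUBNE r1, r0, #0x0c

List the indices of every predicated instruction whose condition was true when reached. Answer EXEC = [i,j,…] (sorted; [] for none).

EXEC = [3,5,6,7,9,10]

0: ✓ CMP  NZCV=0011
1: · MOVMI
2: · MOVGE
3: ✓ MOVLE  r1←0x9b
4: ✓ CMP  NZCV=0010
5: ✓ SUBPL  r1←0x07
6: ✓ SUBHI  r3←0xde
7: ✓ MOVNE  r1←0xed
8: ✓ CMP  NZCV=1000
9: ✓ SUBVC  r1←0x3d
10: ✓ SUBNE  r1←0x84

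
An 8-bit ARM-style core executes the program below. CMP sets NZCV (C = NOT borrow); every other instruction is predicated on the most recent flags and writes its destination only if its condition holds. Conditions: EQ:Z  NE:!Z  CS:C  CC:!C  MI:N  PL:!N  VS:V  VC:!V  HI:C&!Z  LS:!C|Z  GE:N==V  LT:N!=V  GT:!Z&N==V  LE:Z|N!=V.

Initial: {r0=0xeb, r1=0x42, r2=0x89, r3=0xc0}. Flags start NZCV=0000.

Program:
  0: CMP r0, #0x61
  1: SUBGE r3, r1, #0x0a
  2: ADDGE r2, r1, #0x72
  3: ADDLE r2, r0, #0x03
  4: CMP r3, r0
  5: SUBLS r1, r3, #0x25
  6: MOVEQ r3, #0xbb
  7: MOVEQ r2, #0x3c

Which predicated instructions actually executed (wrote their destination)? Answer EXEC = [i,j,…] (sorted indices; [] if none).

0: ✓ CMP  NZCV=1010
1: · SUBGE
2: · ADDGE
3: ✓ ADDLE  r2←0xee
4: ✓ CMP  NZCV=1000
5: ✓ SUBLS  r1←0x9b
6: · MOVEQ
7: · MOVEQ

EXEC = [3,5]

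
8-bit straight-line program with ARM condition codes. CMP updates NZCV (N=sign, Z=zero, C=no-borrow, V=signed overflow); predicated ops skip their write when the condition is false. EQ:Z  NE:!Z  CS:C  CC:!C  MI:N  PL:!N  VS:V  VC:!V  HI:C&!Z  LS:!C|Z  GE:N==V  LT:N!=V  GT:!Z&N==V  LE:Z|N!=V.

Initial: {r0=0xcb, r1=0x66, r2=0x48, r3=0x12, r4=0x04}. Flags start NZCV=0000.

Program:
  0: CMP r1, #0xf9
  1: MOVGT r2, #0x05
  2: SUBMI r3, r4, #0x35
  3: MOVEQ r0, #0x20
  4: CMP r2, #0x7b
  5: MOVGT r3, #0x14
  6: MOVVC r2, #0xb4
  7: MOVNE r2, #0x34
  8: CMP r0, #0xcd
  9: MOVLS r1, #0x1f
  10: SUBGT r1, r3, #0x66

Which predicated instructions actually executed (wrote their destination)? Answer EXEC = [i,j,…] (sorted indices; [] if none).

EXEC = [1,6,7,9]

0: ✓ CMP  NZCV=0000
1: ✓ MOVGT  r2←0x05
2: · SUBMI
3: · MOVEQ
4: ✓ CMP  NZCV=1000
5: · MOVGT
6: ✓ MOVVC  r2←0xb4
7: ✓ MOVNE  r2←0x34
8: ✓ CMP  NZCV=1000
9: ✓ MOVLS  r1←0x1f
10: · SUBGT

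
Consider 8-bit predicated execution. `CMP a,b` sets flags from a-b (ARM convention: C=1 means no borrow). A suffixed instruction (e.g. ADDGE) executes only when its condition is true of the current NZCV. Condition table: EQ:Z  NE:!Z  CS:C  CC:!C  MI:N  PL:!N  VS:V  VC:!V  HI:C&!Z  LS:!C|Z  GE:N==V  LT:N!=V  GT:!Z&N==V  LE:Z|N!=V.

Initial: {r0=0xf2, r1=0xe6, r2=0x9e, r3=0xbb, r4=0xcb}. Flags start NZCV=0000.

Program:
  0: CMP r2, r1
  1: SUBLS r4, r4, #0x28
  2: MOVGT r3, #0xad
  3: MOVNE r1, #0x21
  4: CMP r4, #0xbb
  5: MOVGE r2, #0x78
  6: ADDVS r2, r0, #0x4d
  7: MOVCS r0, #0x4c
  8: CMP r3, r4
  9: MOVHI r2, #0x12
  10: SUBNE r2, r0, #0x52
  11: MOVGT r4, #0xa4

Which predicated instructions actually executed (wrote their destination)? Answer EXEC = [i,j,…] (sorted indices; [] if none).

0: ✓ CMP  NZCV=1000
1: ✓ SUBLS  r4←0xa3
2: · MOVGT
3: ✓ MOVNE  r1←0x21
4: ✓ CMP  NZCV=1000
5: · MOVGE
6: · ADDVS
7: · MOVCS
8: ✓ CMP  NZCV=0010
9: ✓ MOVHI  r2←0x12
10: ✓ SUBNE  r2←0xa0
11: ✓ MOVGT  r4←0xa4

EXEC = [1,3,9,10,11]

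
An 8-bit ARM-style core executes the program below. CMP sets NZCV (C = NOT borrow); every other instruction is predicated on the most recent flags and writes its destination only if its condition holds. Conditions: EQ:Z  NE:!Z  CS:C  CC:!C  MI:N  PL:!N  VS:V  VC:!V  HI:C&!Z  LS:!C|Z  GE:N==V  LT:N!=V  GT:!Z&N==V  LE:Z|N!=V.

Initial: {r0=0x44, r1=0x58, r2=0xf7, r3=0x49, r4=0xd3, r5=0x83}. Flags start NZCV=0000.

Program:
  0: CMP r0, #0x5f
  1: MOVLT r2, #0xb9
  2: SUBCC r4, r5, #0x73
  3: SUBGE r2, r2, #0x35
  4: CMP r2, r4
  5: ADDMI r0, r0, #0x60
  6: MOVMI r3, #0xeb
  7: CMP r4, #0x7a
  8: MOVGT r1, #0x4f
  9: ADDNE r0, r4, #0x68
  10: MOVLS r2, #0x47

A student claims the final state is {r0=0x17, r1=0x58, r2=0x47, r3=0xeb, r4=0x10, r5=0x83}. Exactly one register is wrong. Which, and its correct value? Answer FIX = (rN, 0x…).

FIX = (r0, 0x78)

[0] flags=1000 → (cmp)
[1] flags=1000 LT?T → r2=0xb9
[2] flags=1000 CC?T → r4=0x10
[3] flags=1000 GE?F → skip
[4] flags=1010 → (cmp)
[5] flags=1010 MI?T → r0=0xa4
[6] flags=1010 MI?T → r3=0xeb
[7] flags=1000 → (cmp)
[8] flags=1000 GT?F → skip
[9] flags=1000 NE?T → r0=0x78
[10] flags=1000 LS?T → r2=0x47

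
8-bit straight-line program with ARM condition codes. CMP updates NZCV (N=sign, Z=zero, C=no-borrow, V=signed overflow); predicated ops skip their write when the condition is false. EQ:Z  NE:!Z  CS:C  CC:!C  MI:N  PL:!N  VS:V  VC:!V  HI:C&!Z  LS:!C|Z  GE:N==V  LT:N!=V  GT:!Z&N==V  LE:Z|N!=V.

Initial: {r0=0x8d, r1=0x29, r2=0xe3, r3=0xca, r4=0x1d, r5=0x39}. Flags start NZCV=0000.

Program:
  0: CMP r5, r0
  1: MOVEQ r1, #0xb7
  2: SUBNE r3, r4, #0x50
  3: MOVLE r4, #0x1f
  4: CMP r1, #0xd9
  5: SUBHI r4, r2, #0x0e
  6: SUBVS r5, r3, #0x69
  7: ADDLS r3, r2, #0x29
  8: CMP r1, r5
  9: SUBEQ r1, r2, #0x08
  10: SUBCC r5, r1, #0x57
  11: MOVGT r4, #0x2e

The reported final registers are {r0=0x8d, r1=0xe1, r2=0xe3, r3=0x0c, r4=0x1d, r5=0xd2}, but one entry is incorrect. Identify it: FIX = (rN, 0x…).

[0] flags=1001 → (cmp)
[1] flags=1001 EQ?F → skip
[2] flags=1001 NE?T → r3=0xcd
[3] flags=1001 LE?F → skip
[4] flags=0000 → (cmp)
[5] flags=0000 HI?F → skip
[6] flags=0000 VS?F → skip
[7] flags=0000 LS?T → r3=0x0c
[8] flags=1000 → (cmp)
[9] flags=1000 EQ?F → skip
[10] flags=1000 CC?T → r5=0xd2
[11] flags=1000 GT?F → skip

FIX = (r1, 0x29)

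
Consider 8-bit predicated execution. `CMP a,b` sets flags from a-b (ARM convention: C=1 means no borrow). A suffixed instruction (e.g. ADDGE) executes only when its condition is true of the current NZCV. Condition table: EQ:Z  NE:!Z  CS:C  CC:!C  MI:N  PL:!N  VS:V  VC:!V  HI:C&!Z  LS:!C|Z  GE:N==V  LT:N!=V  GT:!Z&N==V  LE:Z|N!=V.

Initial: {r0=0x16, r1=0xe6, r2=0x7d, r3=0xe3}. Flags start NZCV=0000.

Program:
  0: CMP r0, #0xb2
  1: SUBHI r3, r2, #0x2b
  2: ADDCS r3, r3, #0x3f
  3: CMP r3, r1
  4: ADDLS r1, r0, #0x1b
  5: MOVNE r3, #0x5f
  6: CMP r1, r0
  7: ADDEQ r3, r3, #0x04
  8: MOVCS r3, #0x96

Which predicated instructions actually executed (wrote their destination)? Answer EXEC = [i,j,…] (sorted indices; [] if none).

EXEC = [4,5,8]

[0] flags=0000 → (cmp)
[1] flags=0000 HI?F → skip
[2] flags=0000 CS?F → skip
[3] flags=1000 → (cmp)
[4] flags=1000 LS?T → r1=0x31
[5] flags=1000 NE?T → r3=0x5f
[6] flags=0010 → (cmp)
[7] flags=0010 EQ?F → skip
[8] flags=0010 CS?T → r3=0x96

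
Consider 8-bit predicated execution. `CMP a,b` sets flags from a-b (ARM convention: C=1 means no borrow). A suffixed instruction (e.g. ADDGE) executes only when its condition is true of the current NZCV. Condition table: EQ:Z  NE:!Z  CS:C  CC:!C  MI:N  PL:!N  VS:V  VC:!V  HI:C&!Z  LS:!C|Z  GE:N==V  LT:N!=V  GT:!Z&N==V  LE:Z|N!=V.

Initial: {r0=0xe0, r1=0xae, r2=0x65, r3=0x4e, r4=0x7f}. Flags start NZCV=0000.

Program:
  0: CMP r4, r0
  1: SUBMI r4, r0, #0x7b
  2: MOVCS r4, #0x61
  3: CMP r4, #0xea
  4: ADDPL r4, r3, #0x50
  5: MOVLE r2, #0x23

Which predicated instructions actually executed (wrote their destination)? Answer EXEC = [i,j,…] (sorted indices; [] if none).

EXEC = [1,4]

[0] flags=1001 → (cmp)
[1] flags=1001 MI?T → r4=0x65
[2] flags=1001 CS?F → skip
[3] flags=0000 → (cmp)
[4] flags=0000 PL?T → r4=0x9e
[5] flags=0000 LE?F → skip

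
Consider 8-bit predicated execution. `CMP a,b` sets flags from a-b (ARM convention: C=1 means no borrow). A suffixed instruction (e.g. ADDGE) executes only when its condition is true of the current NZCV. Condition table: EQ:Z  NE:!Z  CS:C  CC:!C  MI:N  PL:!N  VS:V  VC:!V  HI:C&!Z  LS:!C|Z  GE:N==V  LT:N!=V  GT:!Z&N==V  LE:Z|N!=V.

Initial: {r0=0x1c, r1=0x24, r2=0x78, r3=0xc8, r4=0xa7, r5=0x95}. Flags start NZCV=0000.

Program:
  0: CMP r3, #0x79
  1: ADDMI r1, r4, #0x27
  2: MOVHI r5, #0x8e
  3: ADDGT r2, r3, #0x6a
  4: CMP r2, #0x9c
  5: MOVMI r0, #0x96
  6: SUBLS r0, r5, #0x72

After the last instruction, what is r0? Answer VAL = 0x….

VAL = 0x1c

0: ✓ CMP  NZCV=0011
1: · ADDMI
2: ✓ MOVHI  r5←0x8e
3: · ADDGT
4: ✓ CMP  NZCV=1001
5: ✓ MOVMI  r0←0x96
6: ✓ SUBLS  r0←0x1c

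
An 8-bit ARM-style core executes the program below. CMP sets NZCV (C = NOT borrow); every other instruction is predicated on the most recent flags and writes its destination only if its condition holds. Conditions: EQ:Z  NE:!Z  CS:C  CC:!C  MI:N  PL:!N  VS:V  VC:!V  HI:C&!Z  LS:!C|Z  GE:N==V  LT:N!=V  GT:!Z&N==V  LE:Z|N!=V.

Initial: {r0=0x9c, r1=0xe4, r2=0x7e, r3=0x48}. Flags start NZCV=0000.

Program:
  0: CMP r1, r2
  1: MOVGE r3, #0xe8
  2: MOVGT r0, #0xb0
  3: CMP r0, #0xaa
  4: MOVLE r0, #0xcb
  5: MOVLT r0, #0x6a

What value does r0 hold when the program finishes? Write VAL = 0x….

VAL = 0x6a

[0] flags=0011 → (cmp)
[1] flags=0011 GE?F → skip
[2] flags=0011 GT?F → skip
[3] flags=1000 → (cmp)
[4] flags=1000 LE?T → r0=0xcb
[5] flags=1000 LT?T → r0=0x6a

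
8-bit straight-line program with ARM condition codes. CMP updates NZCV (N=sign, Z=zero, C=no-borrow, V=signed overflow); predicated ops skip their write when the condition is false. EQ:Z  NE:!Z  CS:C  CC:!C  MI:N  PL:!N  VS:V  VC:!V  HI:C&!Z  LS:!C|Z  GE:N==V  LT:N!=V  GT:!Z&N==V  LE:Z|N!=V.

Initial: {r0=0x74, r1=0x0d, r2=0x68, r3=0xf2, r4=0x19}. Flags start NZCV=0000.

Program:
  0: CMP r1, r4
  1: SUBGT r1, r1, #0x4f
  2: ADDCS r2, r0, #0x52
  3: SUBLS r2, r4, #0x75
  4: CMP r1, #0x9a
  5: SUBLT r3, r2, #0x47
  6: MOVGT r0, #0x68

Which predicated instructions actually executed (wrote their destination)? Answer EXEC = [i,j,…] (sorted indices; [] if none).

EXEC = [3,6]

0: ✓ CMP  NZCV=1000
1: · SUBGT
2: · ADDCS
3: ✓ SUBLS  r2←0xa4
4: ✓ CMP  NZCV=0000
5: · SUBLT
6: ✓ MOVGT  r0←0x68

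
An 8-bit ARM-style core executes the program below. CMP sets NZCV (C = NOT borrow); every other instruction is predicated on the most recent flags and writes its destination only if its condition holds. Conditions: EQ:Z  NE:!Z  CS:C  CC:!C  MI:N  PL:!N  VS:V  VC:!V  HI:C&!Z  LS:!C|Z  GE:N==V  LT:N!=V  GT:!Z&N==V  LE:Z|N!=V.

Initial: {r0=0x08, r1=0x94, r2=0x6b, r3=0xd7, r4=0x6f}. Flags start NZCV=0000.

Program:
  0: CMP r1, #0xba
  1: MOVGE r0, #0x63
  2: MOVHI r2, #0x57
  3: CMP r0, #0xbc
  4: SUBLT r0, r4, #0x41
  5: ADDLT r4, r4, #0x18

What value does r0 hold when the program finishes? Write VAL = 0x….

[0] flags=1000 → (cmp)
[1] flags=1000 GE?F → skip
[2] flags=1000 HI?F → skip
[3] flags=0000 → (cmp)
[4] flags=0000 LT?F → skip
[5] flags=0000 LT?F → skip

VAL = 0x08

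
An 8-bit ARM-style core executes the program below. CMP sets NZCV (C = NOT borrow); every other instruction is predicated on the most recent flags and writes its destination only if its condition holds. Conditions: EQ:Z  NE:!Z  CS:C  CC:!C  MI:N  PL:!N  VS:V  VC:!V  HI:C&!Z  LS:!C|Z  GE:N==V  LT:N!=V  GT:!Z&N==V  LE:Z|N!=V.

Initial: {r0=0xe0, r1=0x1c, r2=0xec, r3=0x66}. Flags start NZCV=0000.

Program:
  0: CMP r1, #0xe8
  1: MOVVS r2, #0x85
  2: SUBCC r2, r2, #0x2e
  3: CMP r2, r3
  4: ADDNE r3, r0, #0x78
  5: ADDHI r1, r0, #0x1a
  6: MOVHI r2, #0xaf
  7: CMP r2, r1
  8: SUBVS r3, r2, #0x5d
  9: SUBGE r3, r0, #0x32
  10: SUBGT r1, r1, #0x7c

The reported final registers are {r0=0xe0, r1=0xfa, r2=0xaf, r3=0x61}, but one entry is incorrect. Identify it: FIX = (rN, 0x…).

[0] flags=0000 → (cmp)
[1] flags=0000 VS?F → skip
[2] flags=0000 CC?T → r2=0xbe
[3] flags=0011 → (cmp)
[4] flags=0011 NE?T → r3=0x58
[5] flags=0011 HI?T → r1=0xfa
[6] flags=0011 HI?T → r2=0xaf
[7] flags=1000 → (cmp)
[8] flags=1000 VS?F → skip
[9] flags=1000 GE?F → skip
[10] flags=1000 GT?F → skip

FIX = (r3, 0x58)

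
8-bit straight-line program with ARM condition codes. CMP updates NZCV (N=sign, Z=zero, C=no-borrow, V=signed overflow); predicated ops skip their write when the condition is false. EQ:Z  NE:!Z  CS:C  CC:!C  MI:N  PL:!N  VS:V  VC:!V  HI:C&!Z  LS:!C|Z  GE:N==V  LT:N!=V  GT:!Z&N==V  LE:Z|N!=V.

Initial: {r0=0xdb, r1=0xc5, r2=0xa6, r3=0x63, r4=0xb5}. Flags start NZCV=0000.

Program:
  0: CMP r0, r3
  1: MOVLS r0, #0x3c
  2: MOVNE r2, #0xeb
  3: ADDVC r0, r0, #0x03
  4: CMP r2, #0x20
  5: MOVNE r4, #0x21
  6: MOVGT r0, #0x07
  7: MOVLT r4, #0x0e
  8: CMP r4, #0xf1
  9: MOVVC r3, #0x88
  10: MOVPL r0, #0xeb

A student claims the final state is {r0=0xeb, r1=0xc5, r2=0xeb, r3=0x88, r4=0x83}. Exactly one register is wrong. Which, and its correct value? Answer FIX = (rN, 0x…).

0: ✓ CMP  NZCV=0011
1: · MOVLS
2: ✓ MOVNE  r2←0xeb
3: · ADDVC
4: ✓ CMP  NZCV=1010
5: ✓ MOVNE  r4←0x21
6: · MOVGT
7: ✓ MOVLT  r4←0x0e
8: ✓ CMP  NZCV=0000
9: ✓ MOVVC  r3←0x88
10: ✓ MOVPL  r0←0xeb

FIX = (r4, 0x0e)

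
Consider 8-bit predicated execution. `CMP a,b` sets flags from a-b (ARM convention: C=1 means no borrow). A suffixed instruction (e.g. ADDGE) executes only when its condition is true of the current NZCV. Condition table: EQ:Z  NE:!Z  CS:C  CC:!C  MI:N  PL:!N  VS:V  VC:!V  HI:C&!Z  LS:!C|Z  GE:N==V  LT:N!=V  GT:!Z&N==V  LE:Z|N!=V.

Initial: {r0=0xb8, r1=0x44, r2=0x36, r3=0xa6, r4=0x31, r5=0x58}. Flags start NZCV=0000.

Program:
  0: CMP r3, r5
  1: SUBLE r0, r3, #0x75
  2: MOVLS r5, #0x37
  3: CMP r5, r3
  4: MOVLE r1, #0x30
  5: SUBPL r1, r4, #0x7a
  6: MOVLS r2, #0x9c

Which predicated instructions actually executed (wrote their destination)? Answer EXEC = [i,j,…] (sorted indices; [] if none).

EXEC = [1,6]

[0] flags=0011 → (cmp)
[1] flags=0011 LE?T → r0=0x31
[2] flags=0011 LS?F → skip
[3] flags=1001 → (cmp)
[4] flags=1001 LE?F → skip
[5] flags=1001 PL?F → skip
[6] flags=1001 LS?T → r2=0x9c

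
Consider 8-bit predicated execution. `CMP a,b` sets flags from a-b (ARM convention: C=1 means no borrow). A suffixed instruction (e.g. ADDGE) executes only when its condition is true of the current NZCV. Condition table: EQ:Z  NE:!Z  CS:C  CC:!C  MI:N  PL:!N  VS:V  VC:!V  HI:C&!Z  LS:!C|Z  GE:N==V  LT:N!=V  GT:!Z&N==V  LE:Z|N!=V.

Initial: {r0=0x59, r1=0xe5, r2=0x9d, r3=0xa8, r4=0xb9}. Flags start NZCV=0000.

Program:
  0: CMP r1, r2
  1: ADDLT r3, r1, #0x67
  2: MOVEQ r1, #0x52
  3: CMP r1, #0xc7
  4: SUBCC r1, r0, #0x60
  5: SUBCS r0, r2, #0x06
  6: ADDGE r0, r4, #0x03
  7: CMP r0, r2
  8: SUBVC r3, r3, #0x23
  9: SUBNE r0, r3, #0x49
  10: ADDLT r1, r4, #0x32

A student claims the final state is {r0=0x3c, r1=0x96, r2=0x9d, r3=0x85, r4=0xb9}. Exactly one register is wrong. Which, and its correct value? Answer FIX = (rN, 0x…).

FIX = (r1, 0xe5)

[0] flags=0010 → (cmp)
[1] flags=0010 LT?F → skip
[2] flags=0010 EQ?F → skip
[3] flags=0010 → (cmp)
[4] flags=0010 CC?F → skip
[5] flags=0010 CS?T → r0=0x97
[6] flags=0010 GE?T → r0=0xbc
[7] flags=0010 → (cmp)
[8] flags=0010 VC?T → r3=0x85
[9] flags=0010 NE?T → r0=0x3c
[10] flags=0010 LT?F → skip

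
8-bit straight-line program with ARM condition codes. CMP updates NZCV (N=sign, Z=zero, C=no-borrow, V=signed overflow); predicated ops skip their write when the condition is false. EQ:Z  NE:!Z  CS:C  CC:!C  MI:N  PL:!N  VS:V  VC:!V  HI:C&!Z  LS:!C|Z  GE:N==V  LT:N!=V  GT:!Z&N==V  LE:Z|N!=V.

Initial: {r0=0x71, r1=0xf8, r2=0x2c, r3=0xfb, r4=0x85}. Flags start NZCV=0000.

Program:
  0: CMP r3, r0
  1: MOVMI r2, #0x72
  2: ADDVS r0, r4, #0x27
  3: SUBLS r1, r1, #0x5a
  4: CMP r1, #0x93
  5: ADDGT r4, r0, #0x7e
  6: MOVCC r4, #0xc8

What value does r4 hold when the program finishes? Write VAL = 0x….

0: ✓ CMP  NZCV=1010
1: ✓ MOVMI  r2←0x72
2: · ADDVS
3: · SUBLS
4: ✓ CMP  NZCV=0010
5: ✓ ADDGT  r4←0xef
6: · MOVCC

VAL = 0xef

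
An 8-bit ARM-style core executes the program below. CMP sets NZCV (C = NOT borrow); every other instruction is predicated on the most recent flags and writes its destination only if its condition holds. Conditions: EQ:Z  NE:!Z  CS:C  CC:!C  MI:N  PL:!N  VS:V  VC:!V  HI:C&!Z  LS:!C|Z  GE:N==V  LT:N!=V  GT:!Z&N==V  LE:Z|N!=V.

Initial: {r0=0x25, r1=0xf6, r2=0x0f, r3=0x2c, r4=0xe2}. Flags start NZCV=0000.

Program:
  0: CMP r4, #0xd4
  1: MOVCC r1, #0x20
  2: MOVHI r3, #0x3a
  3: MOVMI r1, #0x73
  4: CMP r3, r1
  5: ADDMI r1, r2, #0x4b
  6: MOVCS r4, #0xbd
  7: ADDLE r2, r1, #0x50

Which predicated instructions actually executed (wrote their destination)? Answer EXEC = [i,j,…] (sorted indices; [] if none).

0: ✓ CMP  NZCV=0010
1: · MOVCC
2: ✓ MOVHI  r3←0x3a
3: · MOVMI
4: ✓ CMP  NZCV=0000
5: · ADDMI
6: · MOVCS
7: · ADDLE

EXEC = [2]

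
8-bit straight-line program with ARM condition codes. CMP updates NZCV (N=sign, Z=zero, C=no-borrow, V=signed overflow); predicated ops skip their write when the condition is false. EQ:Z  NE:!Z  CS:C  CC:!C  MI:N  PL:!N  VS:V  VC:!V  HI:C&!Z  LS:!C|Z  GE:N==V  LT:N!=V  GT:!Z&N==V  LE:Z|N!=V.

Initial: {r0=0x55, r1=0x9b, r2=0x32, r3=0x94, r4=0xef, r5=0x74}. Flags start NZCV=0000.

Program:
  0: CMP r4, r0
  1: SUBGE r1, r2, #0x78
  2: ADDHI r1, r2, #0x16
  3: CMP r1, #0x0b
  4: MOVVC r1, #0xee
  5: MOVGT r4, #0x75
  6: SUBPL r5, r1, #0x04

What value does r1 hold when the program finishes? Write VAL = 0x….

VAL = 0xee

0: ✓ CMP  NZCV=1010
1: · SUBGE
2: ✓ ADDHI  r1←0x48
3: ✓ CMP  NZCV=0010
4: ✓ MOVVC  r1←0xee
5: ✓ MOVGT  r4←0x75
6: ✓ SUBPL  r5←0xea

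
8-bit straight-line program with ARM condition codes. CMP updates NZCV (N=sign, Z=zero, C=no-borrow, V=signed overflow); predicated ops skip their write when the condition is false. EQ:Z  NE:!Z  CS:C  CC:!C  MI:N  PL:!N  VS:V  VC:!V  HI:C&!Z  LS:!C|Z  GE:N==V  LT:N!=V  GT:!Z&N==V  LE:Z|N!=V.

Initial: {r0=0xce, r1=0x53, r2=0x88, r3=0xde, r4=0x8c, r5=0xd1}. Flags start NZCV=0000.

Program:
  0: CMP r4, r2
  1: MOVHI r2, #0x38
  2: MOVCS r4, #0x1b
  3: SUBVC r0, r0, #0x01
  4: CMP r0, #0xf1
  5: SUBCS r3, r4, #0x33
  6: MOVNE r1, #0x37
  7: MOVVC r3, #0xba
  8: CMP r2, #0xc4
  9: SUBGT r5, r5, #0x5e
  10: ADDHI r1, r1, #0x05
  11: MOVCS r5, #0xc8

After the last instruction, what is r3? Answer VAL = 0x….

VAL = 0xba

[0] flags=0010 → (cmp)
[1] flags=0010 HI?T → r2=0x38
[2] flags=0010 CS?T → r4=0x1b
[3] flags=0010 VC?T → r0=0xcd
[4] flags=1000 → (cmp)
[5] flags=1000 CS?F → skip
[6] flags=1000 NE?T → r1=0x37
[7] flags=1000 VC?T → r3=0xba
[8] flags=0000 → (cmp)
[9] flags=0000 GT?T → r5=0x73
[10] flags=0000 HI?F → skip
[11] flags=0000 CS?F → skip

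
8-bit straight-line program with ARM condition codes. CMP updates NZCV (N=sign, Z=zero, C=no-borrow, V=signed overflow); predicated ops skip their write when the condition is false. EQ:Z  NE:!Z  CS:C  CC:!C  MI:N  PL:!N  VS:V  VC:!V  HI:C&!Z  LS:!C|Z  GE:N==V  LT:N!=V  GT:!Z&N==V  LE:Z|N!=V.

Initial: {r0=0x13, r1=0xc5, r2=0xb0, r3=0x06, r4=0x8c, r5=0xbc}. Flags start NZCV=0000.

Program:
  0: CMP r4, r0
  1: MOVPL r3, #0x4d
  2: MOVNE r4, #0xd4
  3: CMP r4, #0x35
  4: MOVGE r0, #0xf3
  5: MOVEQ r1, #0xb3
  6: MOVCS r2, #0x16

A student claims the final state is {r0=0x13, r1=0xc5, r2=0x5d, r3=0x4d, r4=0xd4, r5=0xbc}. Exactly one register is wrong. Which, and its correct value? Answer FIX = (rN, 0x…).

FIX = (r2, 0x16)

[0] flags=0011 → (cmp)
[1] flags=0011 PL?T → r3=0x4d
[2] flags=0011 NE?T → r4=0xd4
[3] flags=1010 → (cmp)
[4] flags=1010 GE?F → skip
[5] flags=1010 EQ?F → skip
[6] flags=1010 CS?T → r2=0x16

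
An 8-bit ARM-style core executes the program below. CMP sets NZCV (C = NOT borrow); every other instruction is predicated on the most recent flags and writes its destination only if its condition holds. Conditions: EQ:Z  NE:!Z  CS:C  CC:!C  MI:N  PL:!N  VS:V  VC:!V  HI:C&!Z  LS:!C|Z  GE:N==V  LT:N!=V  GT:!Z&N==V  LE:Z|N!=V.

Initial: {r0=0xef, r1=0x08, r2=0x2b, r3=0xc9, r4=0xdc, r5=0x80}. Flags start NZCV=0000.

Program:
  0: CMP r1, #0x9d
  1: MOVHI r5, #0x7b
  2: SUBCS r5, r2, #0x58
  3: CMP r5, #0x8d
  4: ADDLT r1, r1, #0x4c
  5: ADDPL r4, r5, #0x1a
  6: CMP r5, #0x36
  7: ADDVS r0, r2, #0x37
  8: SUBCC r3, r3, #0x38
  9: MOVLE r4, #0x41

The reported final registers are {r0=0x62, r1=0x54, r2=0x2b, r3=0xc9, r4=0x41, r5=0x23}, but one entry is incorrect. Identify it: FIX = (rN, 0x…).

FIX = (r5, 0x80)

0: ✓ CMP  NZCV=0000
1: · MOVHI
2: · SUBCS
3: ✓ CMP  NZCV=1000
4: ✓ ADDLT  r1←0x54
5: · ADDPL
6: ✓ CMP  NZCV=0011
7: ✓ ADDVS  r0←0x62
8: · SUBCC
9: ✓ MOVLE  r4←0x41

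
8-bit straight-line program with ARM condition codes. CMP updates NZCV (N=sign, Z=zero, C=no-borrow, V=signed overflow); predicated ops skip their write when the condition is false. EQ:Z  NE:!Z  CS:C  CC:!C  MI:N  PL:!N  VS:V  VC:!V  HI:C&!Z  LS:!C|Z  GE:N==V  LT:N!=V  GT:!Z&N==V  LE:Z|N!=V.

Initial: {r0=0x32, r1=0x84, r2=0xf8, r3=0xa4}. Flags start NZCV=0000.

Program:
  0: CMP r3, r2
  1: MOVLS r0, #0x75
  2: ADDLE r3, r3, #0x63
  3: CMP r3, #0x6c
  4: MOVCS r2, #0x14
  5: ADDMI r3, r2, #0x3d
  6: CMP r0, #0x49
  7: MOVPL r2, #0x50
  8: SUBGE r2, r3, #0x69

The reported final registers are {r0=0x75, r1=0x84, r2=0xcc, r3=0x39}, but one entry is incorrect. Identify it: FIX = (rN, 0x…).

FIX = (r3, 0x35)

0: ✓ CMP  NZCV=1000
1: ✓ MOVLS  r0←0x75
2: ✓ ADDLE  r3←0x07
3: ✓ CMP  NZCV=1000
4: · MOVCS
5: ✓ ADDMI  r3←0x35
6: ✓ CMP  NZCV=0010
7: ✓ MOVPL  r2←0x50
8: ✓ SUBGE  r2←0xcc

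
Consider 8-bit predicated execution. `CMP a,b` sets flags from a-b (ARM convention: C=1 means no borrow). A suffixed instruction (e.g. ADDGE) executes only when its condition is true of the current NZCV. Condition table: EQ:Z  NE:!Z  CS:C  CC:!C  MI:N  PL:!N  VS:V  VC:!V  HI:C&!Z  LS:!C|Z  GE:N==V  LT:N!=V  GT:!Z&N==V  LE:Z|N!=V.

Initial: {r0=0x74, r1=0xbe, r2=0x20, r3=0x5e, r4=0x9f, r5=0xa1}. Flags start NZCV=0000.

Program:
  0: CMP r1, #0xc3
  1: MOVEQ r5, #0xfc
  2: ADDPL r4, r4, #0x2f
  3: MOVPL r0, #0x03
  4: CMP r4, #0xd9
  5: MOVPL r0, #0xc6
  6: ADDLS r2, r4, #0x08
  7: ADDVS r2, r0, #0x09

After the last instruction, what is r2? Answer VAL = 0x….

0: ✓ CMP  NZCV=1000
1: · MOVEQ
2: · ADDPL
3: · MOVPL
4: ✓ CMP  NZCV=1000
5: · MOVPL
6: ✓ ADDLS  r2←0xa7
7: · ADDVS

VAL = 0xa7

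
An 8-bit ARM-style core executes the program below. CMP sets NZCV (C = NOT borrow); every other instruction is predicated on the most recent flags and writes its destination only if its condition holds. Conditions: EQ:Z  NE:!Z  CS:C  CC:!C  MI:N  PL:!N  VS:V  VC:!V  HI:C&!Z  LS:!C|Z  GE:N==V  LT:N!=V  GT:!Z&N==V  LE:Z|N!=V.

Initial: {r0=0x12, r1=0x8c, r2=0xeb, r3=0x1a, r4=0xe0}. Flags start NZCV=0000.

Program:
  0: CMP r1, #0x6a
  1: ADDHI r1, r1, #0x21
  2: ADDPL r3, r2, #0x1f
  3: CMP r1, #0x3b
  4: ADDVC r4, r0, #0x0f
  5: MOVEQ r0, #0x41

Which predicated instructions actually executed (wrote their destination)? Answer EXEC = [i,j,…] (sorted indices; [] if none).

EXEC = [1,2]

0: ✓ CMP  NZCV=0011
1: ✓ ADDHI  r1←0xad
2: ✓ ADDPL  r3←0x0a
3: ✓ CMP  NZCV=0011
4: · ADDVC
5: · MOVEQ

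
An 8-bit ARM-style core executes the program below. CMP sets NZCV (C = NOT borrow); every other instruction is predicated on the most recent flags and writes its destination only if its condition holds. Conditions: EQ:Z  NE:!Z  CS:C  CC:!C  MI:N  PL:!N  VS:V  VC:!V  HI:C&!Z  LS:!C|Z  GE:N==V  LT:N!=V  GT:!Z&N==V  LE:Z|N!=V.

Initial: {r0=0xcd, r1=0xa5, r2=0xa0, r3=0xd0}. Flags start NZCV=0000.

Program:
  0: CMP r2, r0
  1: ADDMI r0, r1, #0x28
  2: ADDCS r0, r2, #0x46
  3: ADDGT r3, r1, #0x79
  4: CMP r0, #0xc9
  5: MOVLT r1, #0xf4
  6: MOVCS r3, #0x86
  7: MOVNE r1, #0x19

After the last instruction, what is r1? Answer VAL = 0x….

VAL = 0x19

0: ✓ CMP  NZCV=1000
1: ✓ ADDMI  r0←0xcd
2: · ADDCS
3: · ADDGT
4: ✓ CMP  NZCV=0010
5: · MOVLT
6: ✓ MOVCS  r3←0x86
7: ✓ MOVNE  r1←0x19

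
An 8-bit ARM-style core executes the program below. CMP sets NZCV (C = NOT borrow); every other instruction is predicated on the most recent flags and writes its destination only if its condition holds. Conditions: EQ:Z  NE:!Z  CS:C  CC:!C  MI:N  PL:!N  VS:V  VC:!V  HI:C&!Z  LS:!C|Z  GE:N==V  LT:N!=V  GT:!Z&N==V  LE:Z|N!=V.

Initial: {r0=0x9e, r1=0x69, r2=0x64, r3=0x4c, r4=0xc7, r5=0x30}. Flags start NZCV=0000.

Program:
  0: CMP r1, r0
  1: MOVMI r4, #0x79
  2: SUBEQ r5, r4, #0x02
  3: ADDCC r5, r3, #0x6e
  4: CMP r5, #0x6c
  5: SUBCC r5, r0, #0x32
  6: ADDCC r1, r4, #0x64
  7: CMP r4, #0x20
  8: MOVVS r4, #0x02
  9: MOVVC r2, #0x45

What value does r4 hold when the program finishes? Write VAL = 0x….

VAL = 0x79

0: ✓ CMP  NZCV=1001
1: ✓ MOVMI  r4←0x79
2: · SUBEQ
3: ✓ ADDCC  r5←0xba
4: ✓ CMP  NZCV=0011
5: · SUBCC
6: · ADDCC
7: ✓ CMP  NZCV=0010
8: · MOVVS
9: ✓ MOVVC  r2←0x45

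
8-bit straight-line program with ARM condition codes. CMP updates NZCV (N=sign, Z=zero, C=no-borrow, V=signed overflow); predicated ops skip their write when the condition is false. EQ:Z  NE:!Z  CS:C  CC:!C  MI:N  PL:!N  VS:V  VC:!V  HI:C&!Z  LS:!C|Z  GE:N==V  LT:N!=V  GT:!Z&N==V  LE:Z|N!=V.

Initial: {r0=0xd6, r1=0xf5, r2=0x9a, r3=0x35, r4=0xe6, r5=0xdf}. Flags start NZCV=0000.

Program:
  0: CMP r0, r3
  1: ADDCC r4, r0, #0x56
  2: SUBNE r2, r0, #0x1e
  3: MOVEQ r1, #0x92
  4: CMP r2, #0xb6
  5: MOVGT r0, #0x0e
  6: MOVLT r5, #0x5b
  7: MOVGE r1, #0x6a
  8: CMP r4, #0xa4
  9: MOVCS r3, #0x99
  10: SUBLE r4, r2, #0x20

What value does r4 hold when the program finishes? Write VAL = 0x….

0: ✓ CMP  NZCV=1010
1: · ADDCC
2: ✓ SUBNE  r2←0xb8
3: · MOVEQ
4: ✓ CMP  NZCV=0010
5: ✓ MOVGT  r0←0x0e
6: · MOVLT
7: ✓ MOVGE  r1←0x6a
8: ✓ CMP  NZCV=0010
9: ✓ MOVCS  r3←0x99
10: · SUBLE

VAL = 0xe6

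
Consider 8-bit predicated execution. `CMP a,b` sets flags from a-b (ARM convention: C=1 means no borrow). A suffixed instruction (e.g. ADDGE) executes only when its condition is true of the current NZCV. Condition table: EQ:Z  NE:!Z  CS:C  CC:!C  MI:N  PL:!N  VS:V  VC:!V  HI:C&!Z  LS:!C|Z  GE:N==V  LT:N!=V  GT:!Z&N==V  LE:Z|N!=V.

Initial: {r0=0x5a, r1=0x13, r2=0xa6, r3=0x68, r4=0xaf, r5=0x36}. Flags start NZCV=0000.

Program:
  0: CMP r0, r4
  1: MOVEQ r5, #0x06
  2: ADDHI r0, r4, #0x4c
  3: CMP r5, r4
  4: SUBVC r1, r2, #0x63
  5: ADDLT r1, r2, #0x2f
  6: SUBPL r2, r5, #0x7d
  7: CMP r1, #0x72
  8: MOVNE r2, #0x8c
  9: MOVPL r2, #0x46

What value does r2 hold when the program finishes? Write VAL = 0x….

VAL = 0x8c

[0] flags=1001 → (cmp)
[1] flags=1001 EQ?F → skip
[2] flags=1001 HI?F → skip
[3] flags=1001 → (cmp)
[4] flags=1001 VC?F → skip
[5] flags=1001 LT?F → skip
[6] flags=1001 PL?F → skip
[7] flags=1000 → (cmp)
[8] flags=1000 NE?T → r2=0x8c
[9] flags=1000 PL?F → skip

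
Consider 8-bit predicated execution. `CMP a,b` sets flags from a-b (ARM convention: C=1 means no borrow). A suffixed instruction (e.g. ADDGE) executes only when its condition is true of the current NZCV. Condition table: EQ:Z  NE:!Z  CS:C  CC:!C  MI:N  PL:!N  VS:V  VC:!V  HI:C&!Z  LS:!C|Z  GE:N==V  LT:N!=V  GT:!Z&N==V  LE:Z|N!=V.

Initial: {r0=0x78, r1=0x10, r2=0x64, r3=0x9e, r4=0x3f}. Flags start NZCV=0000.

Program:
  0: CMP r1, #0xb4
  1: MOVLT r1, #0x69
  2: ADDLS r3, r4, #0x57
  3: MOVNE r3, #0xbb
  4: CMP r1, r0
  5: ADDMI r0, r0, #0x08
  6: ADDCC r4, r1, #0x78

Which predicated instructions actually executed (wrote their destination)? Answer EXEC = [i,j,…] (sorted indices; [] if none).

EXEC = [2,3,5,6]

0: ✓ CMP  NZCV=0000
1: · MOVLT
2: ✓ ADDLS  r3←0x96
3: ✓ MOVNE  r3←0xbb
4: ✓ CMP  NZCV=1000
5: ✓ ADDMI  r0←0x80
6: ✓ ADDCC  r4←0x88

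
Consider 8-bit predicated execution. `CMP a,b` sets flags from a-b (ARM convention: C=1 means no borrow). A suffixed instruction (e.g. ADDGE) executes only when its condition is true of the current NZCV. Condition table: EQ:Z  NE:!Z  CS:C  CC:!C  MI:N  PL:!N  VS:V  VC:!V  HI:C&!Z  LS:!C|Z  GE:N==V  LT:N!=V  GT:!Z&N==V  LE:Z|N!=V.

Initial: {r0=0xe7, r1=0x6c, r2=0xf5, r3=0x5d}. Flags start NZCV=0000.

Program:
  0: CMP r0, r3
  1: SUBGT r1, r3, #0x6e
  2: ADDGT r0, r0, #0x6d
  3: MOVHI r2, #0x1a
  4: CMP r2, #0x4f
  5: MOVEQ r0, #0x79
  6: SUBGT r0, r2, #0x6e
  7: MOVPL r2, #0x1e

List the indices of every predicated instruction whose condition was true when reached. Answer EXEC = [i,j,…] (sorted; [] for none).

[0] flags=1010 → (cmp)
[1] flags=1010 GT?F → skip
[2] flags=1010 GT?F → skip
[3] flags=1010 HI?T → r2=0x1a
[4] flags=1000 → (cmp)
[5] flags=1000 EQ?F → skip
[6] flags=1000 GT?F → skip
[7] flags=1000 PL?F → skip

EXEC = [3]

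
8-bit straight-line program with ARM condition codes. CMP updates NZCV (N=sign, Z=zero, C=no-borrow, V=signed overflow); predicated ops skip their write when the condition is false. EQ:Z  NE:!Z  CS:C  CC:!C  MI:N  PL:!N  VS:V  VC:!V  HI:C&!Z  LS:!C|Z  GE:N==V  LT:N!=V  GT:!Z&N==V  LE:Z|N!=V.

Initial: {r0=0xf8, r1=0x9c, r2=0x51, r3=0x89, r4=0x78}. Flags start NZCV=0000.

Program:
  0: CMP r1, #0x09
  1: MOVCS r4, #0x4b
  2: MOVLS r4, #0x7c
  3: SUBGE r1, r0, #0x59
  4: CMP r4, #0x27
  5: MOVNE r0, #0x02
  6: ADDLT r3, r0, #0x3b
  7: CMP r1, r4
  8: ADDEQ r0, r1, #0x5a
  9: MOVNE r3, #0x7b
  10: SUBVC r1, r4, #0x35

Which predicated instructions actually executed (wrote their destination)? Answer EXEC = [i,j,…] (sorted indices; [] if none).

EXEC = [1,5,9]

0: ✓ CMP  NZCV=1010
1: ✓ MOVCS  r4←0x4b
2: · MOVLS
3: · SUBGE
4: ✓ CMP  NZCV=0010
5: ✓ MOVNE  r0←0x02
6: · ADDLT
7: ✓ CMP  NZCV=0011
8: · ADDEQ
9: ✓ MOVNE  r3←0x7b
10: · SUBVC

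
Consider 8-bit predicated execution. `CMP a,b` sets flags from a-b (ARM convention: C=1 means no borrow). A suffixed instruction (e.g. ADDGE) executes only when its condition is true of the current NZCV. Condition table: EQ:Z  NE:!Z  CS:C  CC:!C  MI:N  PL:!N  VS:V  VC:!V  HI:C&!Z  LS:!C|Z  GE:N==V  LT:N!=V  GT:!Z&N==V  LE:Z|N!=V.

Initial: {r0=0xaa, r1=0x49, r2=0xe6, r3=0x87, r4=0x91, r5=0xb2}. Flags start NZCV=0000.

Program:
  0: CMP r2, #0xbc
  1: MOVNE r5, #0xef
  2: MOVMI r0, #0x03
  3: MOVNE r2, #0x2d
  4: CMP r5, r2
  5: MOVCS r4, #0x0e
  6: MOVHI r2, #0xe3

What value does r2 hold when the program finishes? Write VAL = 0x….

VAL = 0xe3

[0] flags=0010 → (cmp)
[1] flags=0010 NE?T → r5=0xef
[2] flags=0010 MI?F → skip
[3] flags=0010 NE?T → r2=0x2d
[4] flags=1010 → (cmp)
[5] flags=1010 CS?T → r4=0x0e
[6] flags=1010 HI?T → r2=0xe3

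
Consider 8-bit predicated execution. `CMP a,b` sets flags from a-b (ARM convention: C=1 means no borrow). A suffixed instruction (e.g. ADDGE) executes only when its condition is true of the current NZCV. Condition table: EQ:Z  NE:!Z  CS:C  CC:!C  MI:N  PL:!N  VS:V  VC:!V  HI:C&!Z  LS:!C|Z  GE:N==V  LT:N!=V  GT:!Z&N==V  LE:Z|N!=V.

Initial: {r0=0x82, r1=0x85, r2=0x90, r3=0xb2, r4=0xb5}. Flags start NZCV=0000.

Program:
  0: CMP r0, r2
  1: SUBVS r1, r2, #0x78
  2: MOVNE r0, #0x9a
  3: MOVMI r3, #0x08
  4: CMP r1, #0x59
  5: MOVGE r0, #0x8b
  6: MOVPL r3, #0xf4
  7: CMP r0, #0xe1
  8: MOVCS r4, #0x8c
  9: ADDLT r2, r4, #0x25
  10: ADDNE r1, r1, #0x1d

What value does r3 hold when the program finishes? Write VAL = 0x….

VAL = 0xf4

[0] flags=1000 → (cmp)
[1] flags=1000 VS?F → skip
[2] flags=1000 NE?T → r0=0x9a
[3] flags=1000 MI?T → r3=0x08
[4] flags=0011 → (cmp)
[5] flags=0011 GE?F → skip
[6] flags=0011 PL?T → r3=0xf4
[7] flags=1000 → (cmp)
[8] flags=1000 CS?F → skip
[9] flags=1000 LT?T → r2=0xda
[10] flags=1000 NE?T → r1=0xa2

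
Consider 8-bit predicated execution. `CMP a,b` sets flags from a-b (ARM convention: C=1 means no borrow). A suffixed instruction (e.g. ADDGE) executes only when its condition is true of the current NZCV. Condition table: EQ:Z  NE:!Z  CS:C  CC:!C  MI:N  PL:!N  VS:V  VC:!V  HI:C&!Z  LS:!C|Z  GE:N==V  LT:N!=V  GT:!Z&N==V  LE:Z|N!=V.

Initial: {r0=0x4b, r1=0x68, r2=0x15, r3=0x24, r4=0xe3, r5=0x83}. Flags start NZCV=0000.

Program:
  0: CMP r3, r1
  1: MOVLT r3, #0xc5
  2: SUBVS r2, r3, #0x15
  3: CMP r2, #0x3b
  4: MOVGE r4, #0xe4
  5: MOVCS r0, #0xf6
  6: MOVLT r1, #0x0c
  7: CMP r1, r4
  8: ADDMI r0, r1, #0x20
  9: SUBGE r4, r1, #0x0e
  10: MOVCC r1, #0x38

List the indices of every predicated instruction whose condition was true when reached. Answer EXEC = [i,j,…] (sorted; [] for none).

0: ✓ CMP  NZCV=1000
1: ✓ MOVLT  r3←0xc5
2: · SUBVS
3: ✓ CMP  NZCV=1000
4: · MOVGE
5: · MOVCS
6: ✓ MOVLT  r1←0x0c
7: ✓ CMP  NZCV=0000
8: · ADDMI
9: ✓ SUBGE  r4←0xfe
10: ✓ MOVCC  r1←0x38

EXEC = [1,6,9,10]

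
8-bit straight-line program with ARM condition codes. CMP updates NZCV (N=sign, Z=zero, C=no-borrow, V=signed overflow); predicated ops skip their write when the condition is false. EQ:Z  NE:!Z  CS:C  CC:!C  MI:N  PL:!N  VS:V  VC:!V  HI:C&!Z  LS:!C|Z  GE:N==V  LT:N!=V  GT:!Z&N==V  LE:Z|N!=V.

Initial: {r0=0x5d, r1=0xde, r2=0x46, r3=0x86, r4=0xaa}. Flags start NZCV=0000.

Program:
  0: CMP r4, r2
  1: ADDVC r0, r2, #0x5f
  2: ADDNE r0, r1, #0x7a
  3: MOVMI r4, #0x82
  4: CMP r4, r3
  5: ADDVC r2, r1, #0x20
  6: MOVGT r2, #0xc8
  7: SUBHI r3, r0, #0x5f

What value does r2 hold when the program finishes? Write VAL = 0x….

0: ✓ CMP  NZCV=0011
1: · ADDVC
2: ✓ ADDNE  r0←0x58
3: · MOVMI
4: ✓ CMP  NZCV=0010
5: ✓ ADDVC  r2←0xfe
6: ✓ MOVGT  r2←0xc8
7: ✓ SUBHI  r3←0xf9

VAL = 0xc8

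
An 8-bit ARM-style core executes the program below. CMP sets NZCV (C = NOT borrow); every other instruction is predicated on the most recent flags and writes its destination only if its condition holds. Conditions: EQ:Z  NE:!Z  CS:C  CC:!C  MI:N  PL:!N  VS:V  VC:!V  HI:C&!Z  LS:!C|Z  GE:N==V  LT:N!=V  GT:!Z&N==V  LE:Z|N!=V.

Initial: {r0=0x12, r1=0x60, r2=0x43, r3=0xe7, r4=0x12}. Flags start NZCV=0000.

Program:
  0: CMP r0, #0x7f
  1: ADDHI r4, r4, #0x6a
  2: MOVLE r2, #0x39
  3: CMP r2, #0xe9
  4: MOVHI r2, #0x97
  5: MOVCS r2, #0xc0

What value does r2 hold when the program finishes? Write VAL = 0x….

VAL = 0x39

0: ✓ CMP  NZCV=1000
1: · ADDHI
2: ✓ MOVLE  r2←0x39
3: ✓ CMP  NZCV=0000
4: · MOVHI
5: · MOVCS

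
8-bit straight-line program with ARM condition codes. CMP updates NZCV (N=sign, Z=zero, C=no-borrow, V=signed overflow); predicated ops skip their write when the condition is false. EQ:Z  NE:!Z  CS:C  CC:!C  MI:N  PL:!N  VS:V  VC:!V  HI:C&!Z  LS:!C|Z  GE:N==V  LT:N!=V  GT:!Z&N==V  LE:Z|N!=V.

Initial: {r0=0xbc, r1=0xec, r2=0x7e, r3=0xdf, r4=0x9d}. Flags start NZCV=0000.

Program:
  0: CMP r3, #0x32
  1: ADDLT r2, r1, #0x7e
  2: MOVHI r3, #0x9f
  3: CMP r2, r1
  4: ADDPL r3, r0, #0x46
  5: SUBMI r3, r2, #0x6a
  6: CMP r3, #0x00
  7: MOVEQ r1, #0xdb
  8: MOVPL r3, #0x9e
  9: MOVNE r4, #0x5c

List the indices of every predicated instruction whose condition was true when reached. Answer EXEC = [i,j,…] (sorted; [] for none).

[0] flags=1010 → (cmp)
[1] flags=1010 LT?T → r2=0x6a
[2] flags=1010 HI?T → r3=0x9f
[3] flags=0000 → (cmp)
[4] flags=0000 PL?T → r3=0x02
[5] flags=0000 MI?F → skip
[6] flags=0010 → (cmp)
[7] flags=0010 EQ?F → skip
[8] flags=0010 PL?T → r3=0x9e
[9] flags=0010 NE?T → r4=0x5c

EXEC = [1,2,4,8,9]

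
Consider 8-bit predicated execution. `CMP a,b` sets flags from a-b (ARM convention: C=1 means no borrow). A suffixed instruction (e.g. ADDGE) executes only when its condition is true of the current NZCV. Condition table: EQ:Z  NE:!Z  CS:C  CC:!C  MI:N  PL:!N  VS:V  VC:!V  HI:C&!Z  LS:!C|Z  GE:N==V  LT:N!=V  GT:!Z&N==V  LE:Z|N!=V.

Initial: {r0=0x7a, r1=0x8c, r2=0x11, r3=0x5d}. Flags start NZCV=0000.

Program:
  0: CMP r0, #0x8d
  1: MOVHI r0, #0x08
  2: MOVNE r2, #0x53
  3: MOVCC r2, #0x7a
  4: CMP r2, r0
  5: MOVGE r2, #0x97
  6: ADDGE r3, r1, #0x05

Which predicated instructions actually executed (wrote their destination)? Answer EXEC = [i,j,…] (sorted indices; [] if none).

0: ✓ CMP  NZCV=1001
1: · MOVHI
2: ✓ MOVNE  r2←0x53
3: ✓ MOVCC  r2←0x7a
4: ✓ CMP  NZCV=0110
5: ✓ MOVGE  r2←0x97
6: ✓ ADDGE  r3←0x91

EXEC = [2,3,5,6]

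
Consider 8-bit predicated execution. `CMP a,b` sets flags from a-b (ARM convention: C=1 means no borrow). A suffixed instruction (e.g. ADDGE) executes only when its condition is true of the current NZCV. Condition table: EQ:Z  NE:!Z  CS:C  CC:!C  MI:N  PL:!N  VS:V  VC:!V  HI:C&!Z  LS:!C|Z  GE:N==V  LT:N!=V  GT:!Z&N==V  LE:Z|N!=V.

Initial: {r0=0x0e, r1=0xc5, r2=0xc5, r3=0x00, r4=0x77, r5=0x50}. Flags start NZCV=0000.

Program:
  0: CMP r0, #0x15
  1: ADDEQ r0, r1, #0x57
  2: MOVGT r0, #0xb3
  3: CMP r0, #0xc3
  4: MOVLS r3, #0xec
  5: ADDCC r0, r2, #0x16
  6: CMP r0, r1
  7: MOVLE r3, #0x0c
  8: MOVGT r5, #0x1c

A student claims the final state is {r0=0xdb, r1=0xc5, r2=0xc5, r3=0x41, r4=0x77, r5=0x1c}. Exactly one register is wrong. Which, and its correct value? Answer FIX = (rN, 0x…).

FIX = (r3, 0xec)

[0] flags=1000 → (cmp)
[1] flags=1000 EQ?F → skip
[2] flags=1000 GT?F → skip
[3] flags=0000 → (cmp)
[4] flags=0000 LS?T → r3=0xec
[5] flags=0000 CC?T → r0=0xdb
[6] flags=0010 → (cmp)
[7] flags=0010 LE?F → skip
[8] flags=0010 GT?T → r5=0x1c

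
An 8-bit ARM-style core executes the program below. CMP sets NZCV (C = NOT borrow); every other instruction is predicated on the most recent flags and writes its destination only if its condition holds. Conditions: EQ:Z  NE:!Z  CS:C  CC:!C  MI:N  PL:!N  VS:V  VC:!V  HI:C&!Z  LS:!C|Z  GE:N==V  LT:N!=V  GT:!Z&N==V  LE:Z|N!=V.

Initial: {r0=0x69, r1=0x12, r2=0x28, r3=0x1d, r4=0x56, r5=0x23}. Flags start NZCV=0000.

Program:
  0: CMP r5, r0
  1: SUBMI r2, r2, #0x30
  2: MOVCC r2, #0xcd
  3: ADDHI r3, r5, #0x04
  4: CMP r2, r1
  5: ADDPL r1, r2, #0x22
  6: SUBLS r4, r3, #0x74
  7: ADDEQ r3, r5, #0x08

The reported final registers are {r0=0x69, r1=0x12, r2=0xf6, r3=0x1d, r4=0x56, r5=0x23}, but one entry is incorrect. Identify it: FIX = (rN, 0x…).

[0] flags=1000 → (cmp)
[1] flags=1000 MI?T → r2=0xf8
[2] flags=1000 CC?T → r2=0xcd
[3] flags=1000 HI?F → skip
[4] flags=1010 → (cmp)
[5] flags=1010 PL?F → skip
[6] flags=1010 LS?F → skip
[7] flags=1010 EQ?F → skip

FIX = (r2, 0xcd)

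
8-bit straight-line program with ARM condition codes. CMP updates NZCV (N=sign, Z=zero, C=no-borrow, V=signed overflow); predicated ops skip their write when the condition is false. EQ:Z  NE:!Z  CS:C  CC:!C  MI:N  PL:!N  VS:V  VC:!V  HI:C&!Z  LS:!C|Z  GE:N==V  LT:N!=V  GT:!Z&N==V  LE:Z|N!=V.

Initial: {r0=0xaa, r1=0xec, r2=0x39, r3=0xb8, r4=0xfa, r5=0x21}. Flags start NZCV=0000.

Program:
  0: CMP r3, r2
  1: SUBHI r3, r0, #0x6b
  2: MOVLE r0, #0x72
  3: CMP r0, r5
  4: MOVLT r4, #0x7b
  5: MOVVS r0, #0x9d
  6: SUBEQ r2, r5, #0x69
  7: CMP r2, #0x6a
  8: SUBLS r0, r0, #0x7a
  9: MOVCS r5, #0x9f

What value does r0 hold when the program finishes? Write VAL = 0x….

VAL = 0xf8

[0] flags=0011 → (cmp)
[1] flags=0011 HI?T → r3=0x3f
[2] flags=0011 LE?T → r0=0x72
[3] flags=0010 → (cmp)
[4] flags=0010 LT?F → skip
[5] flags=0010 VS?F → skip
[6] flags=0010 EQ?F → skip
[7] flags=1000 → (cmp)
[8] flags=1000 LS?T → r0=0xf8
[9] flags=1000 CS?F → skip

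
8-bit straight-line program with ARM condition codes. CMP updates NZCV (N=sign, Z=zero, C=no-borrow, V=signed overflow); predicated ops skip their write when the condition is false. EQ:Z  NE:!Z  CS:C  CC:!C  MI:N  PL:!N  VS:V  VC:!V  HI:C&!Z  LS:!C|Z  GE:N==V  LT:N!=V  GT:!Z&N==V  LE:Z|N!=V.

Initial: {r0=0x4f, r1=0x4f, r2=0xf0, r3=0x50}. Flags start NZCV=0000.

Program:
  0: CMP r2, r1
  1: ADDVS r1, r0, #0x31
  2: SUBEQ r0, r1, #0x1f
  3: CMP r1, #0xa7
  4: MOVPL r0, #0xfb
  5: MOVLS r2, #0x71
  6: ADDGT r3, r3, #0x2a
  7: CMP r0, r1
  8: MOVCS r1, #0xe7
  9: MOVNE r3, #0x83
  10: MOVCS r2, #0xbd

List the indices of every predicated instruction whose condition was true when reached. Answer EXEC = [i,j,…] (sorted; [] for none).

[0] flags=1010 → (cmp)
[1] flags=1010 VS?F → skip
[2] flags=1010 EQ?F → skip
[3] flags=1001 → (cmp)
[4] flags=1001 PL?F → skip
[5] flags=1001 LS?T → r2=0x71
[6] flags=1001 GT?T → r3=0x7a
[7] flags=0110 → (cmp)
[8] flags=0110 CS?T → r1=0xe7
[9] flags=0110 NE?F → skip
[10] flags=0110 CS?T → r2=0xbd

EXEC = [5,6,8,10]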